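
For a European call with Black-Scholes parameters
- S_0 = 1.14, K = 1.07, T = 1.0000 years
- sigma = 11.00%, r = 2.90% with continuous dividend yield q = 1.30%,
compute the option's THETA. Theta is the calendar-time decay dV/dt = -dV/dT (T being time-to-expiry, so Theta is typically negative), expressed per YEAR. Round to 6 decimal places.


d1 = 0.7765419448; d2 = 0.6665419448
phi(d1) = 0.2950981609; exp(-qT) = 0.9870841350; exp(-rT) = 0.9714164645
Theta = -S*exp(-qT)*phi(d1)*sigma/(2*sqrt(T)) - r*K*exp(-rT)*N(d2) + q*S*exp(-qT)*N(d1)
N(d1) = 0.7812854676; N(d2) = 0.7474676187; sqrt(T) = 1.0000000000
Term 1 = -1.1400 * 0.9870841350 * 0.2950981609 * 0.1100 / (2 * 1.0000000000) = -0.0182636769
Term 2 = -0.0290 * 1.0700 * 0.9714164645 * 0.7474676187 = -0.0225309560
Term 3 = 0.0130 * 1.1400 * 0.9870841350 * 0.7812854676 = 0.0114291023
Theta = -0.0182636769 + (-0.0225309560) + (0.0114291023) = -0.029366

Answer: Theta = -0.029366


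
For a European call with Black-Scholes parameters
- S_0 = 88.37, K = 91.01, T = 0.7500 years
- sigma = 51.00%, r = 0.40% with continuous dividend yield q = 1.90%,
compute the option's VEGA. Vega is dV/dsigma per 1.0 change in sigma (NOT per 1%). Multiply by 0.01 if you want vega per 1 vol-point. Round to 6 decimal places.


Answer: Vega = 29.851019

Derivation:
d1 = 0.1287166311; d2 = -0.3129563248
phi(d1) = 0.3956510992; exp(-qT) = 0.9858510507; exp(-rT) = 0.9970044955
Vega = S * exp(-qT) * phi(d1) * sqrt(T) = 88.3700 * 0.9858510507 * 0.3956510992 * 0.8660254038 = 29.851019


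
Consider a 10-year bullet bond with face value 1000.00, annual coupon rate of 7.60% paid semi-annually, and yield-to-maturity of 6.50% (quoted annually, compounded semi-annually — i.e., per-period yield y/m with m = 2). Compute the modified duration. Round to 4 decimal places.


Coupon per period c = face * coupon_rate / m = 38.000000
Periods per year m = 2; per-period yield y/m = 0.032500
Number of cashflows N = 20
Cashflows (t years, CF_t, discount factor 1/(1+y/m)^(m*t), PV):
  t = 0.5000: CF_t = 38.000000, DF = 0.968523, PV = 36.803874
  t = 1.0000: CF_t = 38.000000, DF = 0.938037, PV = 35.645399
  t = 1.5000: CF_t = 38.000000, DF = 0.908510, PV = 34.523389
  t = 2.0000: CF_t = 38.000000, DF = 0.879913, PV = 33.436696
  t = 2.5000: CF_t = 38.000000, DF = 0.852216, PV = 32.384209
  t = 3.0000: CF_t = 38.000000, DF = 0.825391, PV = 31.364851
  t = 3.5000: CF_t = 38.000000, DF = 0.799410, PV = 30.377580
  t = 4.0000: CF_t = 38.000000, DF = 0.774247, PV = 29.421385
  t = 4.5000: CF_t = 38.000000, DF = 0.749876, PV = 28.495288
  t = 5.0000: CF_t = 38.000000, DF = 0.726272, PV = 27.598342
  t = 5.5000: CF_t = 38.000000, DF = 0.703411, PV = 26.729629
  t = 6.0000: CF_t = 38.000000, DF = 0.681270, PV = 25.888261
  t = 6.5000: CF_t = 38.000000, DF = 0.659826, PV = 25.073376
  t = 7.0000: CF_t = 38.000000, DF = 0.639056, PV = 24.284141
  t = 7.5000: CF_t = 38.000000, DF = 0.618941, PV = 23.519749
  t = 8.0000: CF_t = 38.000000, DF = 0.599458, PV = 22.779418
  t = 8.5000: CF_t = 38.000000, DF = 0.580589, PV = 22.062391
  t = 9.0000: CF_t = 38.000000, DF = 0.562314, PV = 21.367933
  t = 9.5000: CF_t = 38.000000, DF = 0.544614, PV = 20.695335
  t = 10.0000: CF_t = 1038.000000, DF = 0.527471, PV = 547.515158
Price P = sum_t PV_t = 1079.966404
First compute Macaulay numerator sum_t t * PV_t:
  t * PV_t at t = 0.5000: 18.401937
  t * PV_t at t = 1.0000: 35.645399
  t * PV_t at t = 1.5000: 51.785083
  t * PV_t at t = 2.0000: 66.873392
  t * PV_t at t = 2.5000: 80.960523
  t * PV_t at t = 3.0000: 94.094554
  t * PV_t at t = 3.5000: 106.321530
  t * PV_t at t = 4.0000: 117.685540
  t * PV_t at t = 4.5000: 128.228797
  t * PV_t at t = 5.0000: 137.991710
  t * PV_t at t = 5.5000: 147.012960
  t * PV_t at t = 6.0000: 155.329564
  t * PV_t at t = 6.5000: 162.976944
  t * PV_t at t = 7.0000: 169.988989
  t * PV_t at t = 7.5000: 176.398121
  t * PV_t at t = 8.0000: 182.235347
  t * PV_t at t = 8.5000: 187.530321
  t * PV_t at t = 9.0000: 192.311396
  t * PV_t at t = 9.5000: 196.605678
  t * PV_t at t = 10.0000: 5475.151577
Macaulay duration D = 7883.529362 / 1079.966404 = 7.299791
Modified duration = D / (1 + y/m) = 7.299791 / (1 + 0.032500) = 7.070016

Answer: Modified duration = 7.0700


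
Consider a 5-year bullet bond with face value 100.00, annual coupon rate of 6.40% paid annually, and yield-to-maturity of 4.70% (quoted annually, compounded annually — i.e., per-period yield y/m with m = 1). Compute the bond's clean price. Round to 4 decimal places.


Coupon per period c = face * coupon_rate / m = 6.400000
Periods per year m = 1; per-period yield y/m = 0.047000
Number of cashflows N = 5
Cashflows (t years, CF_t, discount factor 1/(1+y/m)^(m*t), PV):
  t = 1.0000: CF_t = 6.400000, DF = 0.955110, PV = 6.112703
  t = 2.0000: CF_t = 6.400000, DF = 0.912235, PV = 5.838303
  t = 3.0000: CF_t = 6.400000, DF = 0.871284, PV = 5.576220
  t = 4.0000: CF_t = 6.400000, DF = 0.832172, PV = 5.325903
  t = 5.0000: CF_t = 106.400000, DF = 0.794816, PV = 84.568421
Price P = sum_t PV_t = 107.421550

Answer: Price = 107.4215


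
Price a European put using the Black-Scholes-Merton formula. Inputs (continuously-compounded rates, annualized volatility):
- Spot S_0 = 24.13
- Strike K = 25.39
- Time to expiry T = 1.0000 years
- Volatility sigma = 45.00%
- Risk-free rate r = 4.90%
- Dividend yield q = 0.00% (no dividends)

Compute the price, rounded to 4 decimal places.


Answer: Price = 4.3227

Derivation:
d1 = (ln(S/K) + (r - q + 0.5*sigma^2) * T) / (sigma * sqrt(T)) = 0.22077885
d2 = d1 - sigma * sqrt(T) = -0.22922115
exp(-rT) = 0.95218113; exp(-qT) = 1.00000000
P = K * exp(-rT) * N(-d2) - S_0 * exp(-qT) * N(-d1)
N(-d1) = 0.41263232; N(-d2) = 0.59065148
P = 25.3900 * 0.95218113 * 0.59065148 - 24.1300 * 1.00000000 * 0.41263232 = 4.3227


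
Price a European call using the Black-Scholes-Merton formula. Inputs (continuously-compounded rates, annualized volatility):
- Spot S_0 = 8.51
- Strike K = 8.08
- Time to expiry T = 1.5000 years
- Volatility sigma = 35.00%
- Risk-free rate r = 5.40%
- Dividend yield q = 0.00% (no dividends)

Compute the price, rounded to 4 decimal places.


Answer: Price = 1.9472

Derivation:
d1 = (ln(S/K) + (r - q + 0.5*sigma^2) * T) / (sigma * sqrt(T)) = 0.52424929
d2 = d1 - sigma * sqrt(T) = 0.09558858
exp(-rT) = 0.92219369; exp(-qT) = 1.00000000
C = S_0 * exp(-qT) * N(d1) - K * exp(-rT) * N(d2)
N(d1) = 0.69994742; N(d2) = 0.53807633
C = 8.5100 * 1.00000000 * 0.69994742 - 8.0800 * 0.92219369 * 0.53807633 = 1.9472


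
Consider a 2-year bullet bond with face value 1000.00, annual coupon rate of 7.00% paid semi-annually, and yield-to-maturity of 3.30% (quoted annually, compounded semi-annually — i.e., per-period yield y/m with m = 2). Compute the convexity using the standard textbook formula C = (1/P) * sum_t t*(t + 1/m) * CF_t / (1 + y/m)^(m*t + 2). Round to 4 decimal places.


Coupon per period c = face * coupon_rate / m = 35.000000
Periods per year m = 2; per-period yield y/m = 0.016500
Number of cashflows N = 4
Cashflows (t years, CF_t, discount factor 1/(1+y/m)^(m*t), PV):
  t = 0.5000: CF_t = 35.000000, DF = 0.983768, PV = 34.431874
  t = 1.0000: CF_t = 35.000000, DF = 0.967799, PV = 33.872970
  t = 1.5000: CF_t = 35.000000, DF = 0.952090, PV = 33.323138
  t = 2.0000: CF_t = 1035.000000, DF = 0.936635, PV = 969.417416
Price P = sum_t PV_t = 1071.045399
Convexity numerator sum_t t*(t + 1/m) * CF_t / (1+y/m)^(m*t + 2):
  t = 0.5000: term = 16.661569
  t = 1.0000: term = 49.173347
  t = 1.5000: term = 96.750314
  t = 2.0000: term = 4691.006733
Convexity = (1/P) * sum = 4853.591964 / 1071.045399 = 4.531640

Answer: Convexity = 4.5316


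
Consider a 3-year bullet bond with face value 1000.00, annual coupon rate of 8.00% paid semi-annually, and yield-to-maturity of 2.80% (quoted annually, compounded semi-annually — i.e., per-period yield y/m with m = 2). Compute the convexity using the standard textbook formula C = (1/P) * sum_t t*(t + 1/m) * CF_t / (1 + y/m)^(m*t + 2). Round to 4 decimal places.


Coupon per period c = face * coupon_rate / m = 40.000000
Periods per year m = 2; per-period yield y/m = 0.014000
Number of cashflows N = 6
Cashflows (t years, CF_t, discount factor 1/(1+y/m)^(m*t), PV):
  t = 0.5000: CF_t = 40.000000, DF = 0.986193, PV = 39.447732
  t = 1.0000: CF_t = 40.000000, DF = 0.972577, PV = 38.903089
  t = 1.5000: CF_t = 40.000000, DF = 0.959149, PV = 38.365965
  t = 2.0000: CF_t = 40.000000, DF = 0.945906, PV = 37.836257
  t = 2.5000: CF_t = 40.000000, DF = 0.932847, PV = 37.313863
  t = 3.0000: CF_t = 1040.000000, DF = 0.919967, PV = 956.765726
Price P = sum_t PV_t = 1148.632632
Convexity numerator sum_t t*(t + 1/m) * CF_t / (1+y/m)^(m*t + 2):
  t = 0.5000: term = 19.182983
  t = 1.0000: term = 56.754386
  t = 1.5000: term = 111.941590
  t = 2.0000: term = 183.993409
  t = 2.5000: term = 272.179599
  t = 3.0000: term = 9770.549704
Convexity = (1/P) * sum = 10414.601670 / 1148.632632 = 9.066956

Answer: Convexity = 9.0670


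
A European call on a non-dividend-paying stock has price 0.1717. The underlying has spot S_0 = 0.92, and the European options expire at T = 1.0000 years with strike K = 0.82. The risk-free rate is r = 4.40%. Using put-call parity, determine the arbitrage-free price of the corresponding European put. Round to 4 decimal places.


Answer: Put price = 0.0364

Derivation:
Put-call parity: C - P = S_0 * exp(-qT) - K * exp(-rT).
S_0 * exp(-qT) = 0.9200 * 1.00000000 = 0.92000000
K * exp(-rT) = 0.8200 * 0.95695396 = 0.78470225
P = C - S*exp(-qT) + K*exp(-rT)
P = 0.1717 - 0.92000000 + 0.78470225 = 0.0364


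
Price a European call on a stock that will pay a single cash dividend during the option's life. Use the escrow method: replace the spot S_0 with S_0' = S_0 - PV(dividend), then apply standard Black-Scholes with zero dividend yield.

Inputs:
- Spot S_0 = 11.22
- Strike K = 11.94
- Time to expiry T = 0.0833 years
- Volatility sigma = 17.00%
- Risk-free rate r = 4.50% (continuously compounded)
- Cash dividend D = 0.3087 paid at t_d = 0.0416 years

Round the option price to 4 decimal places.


Answer: Price = 0.0088

Derivation:
PV(D) = D * exp(-r * t_d) = 0.3087 * 0.99812975 = 0.30812265
S_0' = S_0 - PV(D) = 11.2200 - 0.30812265 = 10.91187735
d1 = (ln(S_0'/K) + (r + sigma^2/2)*T) / (sigma*sqrt(T)) = -1.73423289
d2 = d1 - sigma*sqrt(T) = -1.78329785
exp(-rT) = 0.99625852
N(d1) = 0.04143838; N(d2) = 0.03726892
C = S_0' * N(d1) - K * exp(-rT) * N(d2) = 10.91187735 * 0.04143838 - 11.9400 * 0.99625852 * 0.03726892 = 0.0088


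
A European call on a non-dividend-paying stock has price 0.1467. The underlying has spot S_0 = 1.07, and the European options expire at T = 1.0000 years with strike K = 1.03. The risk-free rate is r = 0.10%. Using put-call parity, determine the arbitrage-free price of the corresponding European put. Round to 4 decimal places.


Put-call parity: C - P = S_0 * exp(-qT) - K * exp(-rT).
S_0 * exp(-qT) = 1.0700 * 1.00000000 = 1.07000000
K * exp(-rT) = 1.0300 * 0.99900050 = 1.02897051
P = C - S*exp(-qT) + K*exp(-rT)
P = 0.1467 - 1.07000000 + 1.02897051 = 0.1057

Answer: Put price = 0.1057


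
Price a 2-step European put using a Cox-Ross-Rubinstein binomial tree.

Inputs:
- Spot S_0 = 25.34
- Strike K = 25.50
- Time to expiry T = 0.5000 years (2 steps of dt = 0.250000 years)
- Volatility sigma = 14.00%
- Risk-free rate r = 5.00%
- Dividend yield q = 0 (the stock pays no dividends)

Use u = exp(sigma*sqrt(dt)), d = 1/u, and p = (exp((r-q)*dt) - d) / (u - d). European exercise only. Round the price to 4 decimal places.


Answer: Price = V(0,0) = 0.6956

Derivation:
dt = T/N = 0.250000
u = exp(sigma*sqrt(dt)) = 1.072508; d = 1/u = 0.932394
p = (exp((r-q)*dt) - d) / (u - d) = 0.572280
Discount per step: exp(-r*dt) = 0.987578
Stock lattice S(k, i) with i counting down-moves:
  k=0: S(0,0) = 25.3400
  k=1: S(1,0) = 27.1774; S(1,1) = 23.6269
  k=2: S(2,0) = 29.1479; S(2,1) = 25.3400; S(2,2) = 22.0295
Terminal payoffs V(N, i) = max(K - S_T, 0):
  V(2,0) = 0.000000; V(2,1) = 0.160000; V(2,2) = 3.470462
Backward induction: V(k, i) = exp(-r*dt) * [p * V(k+1, i) + (1-p) * V(k+1, i+1)].
  V(1,0) = exp(-r*dt) * [p*0.000000 + (1-p)*0.160000] = 0.067585
  V(1,1) = exp(-r*dt) * [p*0.160000 + (1-p)*3.470462] = 1.556375
  V(0,0) = exp(-r*dt) * [p*0.067585 + (1-p)*1.556375] = 0.695620


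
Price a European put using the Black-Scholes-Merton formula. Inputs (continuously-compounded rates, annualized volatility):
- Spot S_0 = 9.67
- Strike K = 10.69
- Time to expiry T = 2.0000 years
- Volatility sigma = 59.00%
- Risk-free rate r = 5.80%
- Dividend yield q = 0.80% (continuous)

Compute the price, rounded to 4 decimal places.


Answer: Price = 3.0800

Derivation:
d1 = (ln(S/K) + (r - q + 0.5*sigma^2) * T) / (sigma * sqrt(T)) = 0.41685693
d2 = d1 - sigma * sqrt(T) = -0.41752908
exp(-rT) = 0.89047522; exp(-qT) = 0.98412732
P = K * exp(-rT) * N(-d2) - S_0 * exp(-qT) * N(-d1)
N(-d1) = 0.33839153; N(-d2) = 0.66185427
P = 10.6900 * 0.89047522 * 0.66185427 - 9.6700 * 0.98412732 * 0.33839153 = 3.0800


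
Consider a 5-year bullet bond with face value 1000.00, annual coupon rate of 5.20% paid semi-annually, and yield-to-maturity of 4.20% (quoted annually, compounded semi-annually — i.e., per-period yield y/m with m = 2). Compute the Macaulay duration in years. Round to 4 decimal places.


Coupon per period c = face * coupon_rate / m = 26.000000
Periods per year m = 2; per-period yield y/m = 0.021000
Number of cashflows N = 10
Cashflows (t years, CF_t, discount factor 1/(1+y/m)^(m*t), PV):
  t = 0.5000: CF_t = 26.000000, DF = 0.979432, PV = 25.465230
  t = 1.0000: CF_t = 26.000000, DF = 0.959287, PV = 24.941460
  t = 1.5000: CF_t = 26.000000, DF = 0.939556, PV = 24.428462
  t = 2.0000: CF_t = 26.000000, DF = 0.920231, PV = 23.926015
  t = 2.5000: CF_t = 26.000000, DF = 0.901304, PV = 23.433904
  t = 3.0000: CF_t = 26.000000, DF = 0.882766, PV = 22.951913
  t = 3.5000: CF_t = 26.000000, DF = 0.864609, PV = 22.479837
  t = 4.0000: CF_t = 26.000000, DF = 0.846826, PV = 22.017470
  t = 4.5000: CF_t = 26.000000, DF = 0.829408, PV = 21.564613
  t = 5.0000: CF_t = 1026.000000, DF = 0.812349, PV = 833.469938
Price P = sum_t PV_t = 1044.678841
Macaulay numerator sum_t t * PV_t:
  t * PV_t at t = 0.5000: 12.732615
  t * PV_t at t = 1.0000: 24.941460
  t * PV_t at t = 1.5000: 36.642693
  t * PV_t at t = 2.0000: 47.852031
  t * PV_t at t = 2.5000: 58.584759
  t * PV_t at t = 3.0000: 68.855740
  t * PV_t at t = 3.5000: 78.679429
  t * PV_t at t = 4.0000: 88.069880
  t * PV_t at t = 4.5000: 97.040759
  t * PV_t at t = 5.0000: 4167.349688
Macaulay duration D = (sum_t t * PV_t) / P = 4680.749052 / 1044.678841 = 4.480563

Answer: Macaulay duration = 4.4806 years


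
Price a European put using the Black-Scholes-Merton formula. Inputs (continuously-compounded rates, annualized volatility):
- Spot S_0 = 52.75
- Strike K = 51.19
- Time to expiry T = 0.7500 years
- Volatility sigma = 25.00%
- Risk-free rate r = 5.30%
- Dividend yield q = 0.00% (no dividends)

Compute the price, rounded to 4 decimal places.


d1 = (ln(S/K) + (r - q + 0.5*sigma^2) * T) / (sigma * sqrt(T)) = 0.43050502
d2 = d1 - sigma * sqrt(T) = 0.21399867
exp(-rT) = 0.96102967; exp(-qT) = 1.00000000
P = K * exp(-rT) * N(-d2) - S_0 * exp(-qT) * N(-d1)
N(-d1) = 0.33341416; N(-d2) = 0.41527405
P = 51.1900 * 0.96102967 * 0.41527405 - 52.7500 * 1.00000000 * 0.33341416 = 2.8419

Answer: Price = 2.8419


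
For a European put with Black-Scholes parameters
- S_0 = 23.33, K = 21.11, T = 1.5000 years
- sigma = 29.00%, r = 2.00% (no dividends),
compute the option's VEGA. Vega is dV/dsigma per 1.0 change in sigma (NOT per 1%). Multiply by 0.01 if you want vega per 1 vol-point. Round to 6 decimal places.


d1 = 0.5435846377; d2 = 0.1884086250
phi(d1) = 0.3441489702; exp(-qT) = 1.0000000000; exp(-rT) = 0.9704455335
Vega = S * exp(-qT) * phi(d1) * sqrt(T) = 23.3300 * 1.0000000000 * 0.3441489702 * 1.2247448714 = 9.833471

Answer: Vega = 9.833471


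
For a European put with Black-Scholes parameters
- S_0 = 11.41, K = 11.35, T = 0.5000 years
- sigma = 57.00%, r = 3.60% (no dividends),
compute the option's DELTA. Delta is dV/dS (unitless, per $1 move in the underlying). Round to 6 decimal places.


Answer: Delta = -0.397715

Derivation:
d1 = 0.2592660851; d2 = -0.1437847802
phi(d1) = 0.3857568676; exp(-qT) = 1.0000000000; exp(-rT) = 0.9821610324
N(-d1) = 0.3977149725
Delta = -exp(-qT) * N(-d1) = -1.0000000000 * 0.3977149725 = -0.397715


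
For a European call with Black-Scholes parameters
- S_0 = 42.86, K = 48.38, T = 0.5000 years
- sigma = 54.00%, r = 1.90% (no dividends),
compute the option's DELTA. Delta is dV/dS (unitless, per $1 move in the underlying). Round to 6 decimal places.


Answer: Delta = 0.459586

Derivation:
d1 = -0.1014764100; d2 = -0.4833140719
phi(d1) = 0.3968935128; exp(-qT) = 1.0000000000; exp(-rT) = 0.9905449824
N(d1) = 0.4595861415
Delta = exp(-qT) * N(d1) = 1.0000000000 * 0.4595861415 = 0.459586


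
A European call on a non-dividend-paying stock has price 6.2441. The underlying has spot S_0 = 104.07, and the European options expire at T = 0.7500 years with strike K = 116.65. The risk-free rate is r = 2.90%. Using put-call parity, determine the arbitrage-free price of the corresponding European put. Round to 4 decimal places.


Answer: Put price = 16.3144

Derivation:
Put-call parity: C - P = S_0 * exp(-qT) - K * exp(-rT).
S_0 * exp(-qT) = 104.0700 * 1.00000000 = 104.07000000
K * exp(-rT) = 116.6500 * 0.97848483 = 114.14025492
P = C - S*exp(-qT) + K*exp(-rT)
P = 6.2441 - 104.07000000 + 114.14025492 = 16.3144


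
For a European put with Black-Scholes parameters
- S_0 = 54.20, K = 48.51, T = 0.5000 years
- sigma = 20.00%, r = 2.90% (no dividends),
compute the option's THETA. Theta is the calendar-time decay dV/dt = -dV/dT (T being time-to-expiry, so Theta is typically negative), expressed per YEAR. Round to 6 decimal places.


d1 = 0.9574999830; d2 = 0.8160786267
phi(d1) = 0.2522482287; exp(-qT) = 1.0000000000; exp(-rT) = 0.9856046187
Theta = -S*exp(-qT)*phi(d1)*sigma/(2*sqrt(T)) + r*K*exp(-rT)*N(-d2) - q*S*exp(-qT)*N(-d1)
N(-d1) = 0.1691574775; N(-d2) = 0.2072275837; sqrt(T) = 0.7071067812
Term 1 = -54.2000 * 1.0000000000 * 0.2522482287 * 0.2000 / (2 * 0.7071067812) = -1.9334921343
Term 2 = 0.0290 * 48.5100 * 0.9856046187 * 0.2072275837 = 0.2873290690
Term 3 = 0 (no dividend yield, q = 0)
Theta = -1.9334921343 + (0.2873290690) + (0.0000000000) = -1.646163

Answer: Theta = -1.646163


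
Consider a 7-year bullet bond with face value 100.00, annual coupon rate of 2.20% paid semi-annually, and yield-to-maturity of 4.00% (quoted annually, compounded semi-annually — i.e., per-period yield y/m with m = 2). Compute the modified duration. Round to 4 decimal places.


Coupon per period c = face * coupon_rate / m = 1.100000
Periods per year m = 2; per-period yield y/m = 0.020000
Number of cashflows N = 14
Cashflows (t years, CF_t, discount factor 1/(1+y/m)^(m*t), PV):
  t = 0.5000: CF_t = 1.100000, DF = 0.980392, PV = 1.078431
  t = 1.0000: CF_t = 1.100000, DF = 0.961169, PV = 1.057286
  t = 1.5000: CF_t = 1.100000, DF = 0.942322, PV = 1.036555
  t = 2.0000: CF_t = 1.100000, DF = 0.923845, PV = 1.016230
  t = 2.5000: CF_t = 1.100000, DF = 0.905731, PV = 0.996304
  t = 3.0000: CF_t = 1.100000, DF = 0.887971, PV = 0.976769
  t = 3.5000: CF_t = 1.100000, DF = 0.870560, PV = 0.957616
  t = 4.0000: CF_t = 1.100000, DF = 0.853490, PV = 0.938839
  t = 4.5000: CF_t = 1.100000, DF = 0.836755, PV = 0.920431
  t = 5.0000: CF_t = 1.100000, DF = 0.820348, PV = 0.902383
  t = 5.5000: CF_t = 1.100000, DF = 0.804263, PV = 0.884689
  t = 6.0000: CF_t = 1.100000, DF = 0.788493, PV = 0.867342
  t = 6.5000: CF_t = 1.100000, DF = 0.773033, PV = 0.850336
  t = 7.0000: CF_t = 101.100000, DF = 0.757875, PV = 76.621165
Price P = sum_t PV_t = 89.104376
First compute Macaulay numerator sum_t t * PV_t:
  t * PV_t at t = 0.5000: 0.539216
  t * PV_t at t = 1.0000: 1.057286
  t * PV_t at t = 1.5000: 1.554832
  t * PV_t at t = 2.0000: 2.032460
  t * PV_t at t = 2.5000: 2.490760
  t * PV_t at t = 3.0000: 2.930306
  t * PV_t at t = 3.5000: 3.351657
  t * PV_t at t = 4.0000: 3.755358
  t * PV_t at t = 4.5000: 4.141939
  t * PV_t at t = 5.0000: 4.511916
  t * PV_t at t = 5.5000: 4.865791
  t * PV_t at t = 6.0000: 5.204055
  t * PV_t at t = 6.5000: 5.527183
  t * PV_t at t = 7.0000: 536.348155
Macaulay duration D = 578.310911 / 89.104376 = 6.490264
Modified duration = D / (1 + y/m) = 6.490264 / (1 + 0.020000) = 6.363004

Answer: Modified duration = 6.3630


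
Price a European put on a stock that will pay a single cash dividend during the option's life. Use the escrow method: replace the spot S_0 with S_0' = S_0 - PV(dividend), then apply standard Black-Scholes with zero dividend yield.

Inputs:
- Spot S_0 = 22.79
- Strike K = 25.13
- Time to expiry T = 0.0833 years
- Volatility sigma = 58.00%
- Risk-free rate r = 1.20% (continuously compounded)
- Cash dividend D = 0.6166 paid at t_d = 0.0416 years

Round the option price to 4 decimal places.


PV(D) = D * exp(-r * t_d) = 0.6166 * 0.99950092 = 0.61629227
S_0' = S_0 - PV(D) = 22.7900 - 0.61629227 = 22.17370773
d1 = (ln(S_0'/K) + (r + sigma^2/2)*T) / (sigma*sqrt(T)) = -0.65797909
d2 = d1 - sigma*sqrt(T) = -0.82537717
exp(-rT) = 0.99900090
N(-d1) = 0.74472421; N(-d2) = 0.79542125
P = K * exp(-rT) * N(-d2) - S_0' * N(-d1) = 25.1300 * 0.99900090 * 0.79542125 - 22.17370773 * 0.74472421 = 3.4557

Answer: Price = 3.4557


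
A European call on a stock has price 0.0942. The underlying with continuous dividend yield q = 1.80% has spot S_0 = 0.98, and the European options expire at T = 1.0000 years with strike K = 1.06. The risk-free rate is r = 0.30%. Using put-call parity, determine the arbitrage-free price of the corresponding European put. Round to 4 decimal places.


Answer: Put price = 0.1885

Derivation:
Put-call parity: C - P = S_0 * exp(-qT) - K * exp(-rT).
S_0 * exp(-qT) = 0.9800 * 0.98216103 = 0.96251781
K * exp(-rT) = 1.0600 * 0.99700450 = 1.05682477
P = C - S*exp(-qT) + K*exp(-rT)
P = 0.0942 - 0.96251781 + 1.05682477 = 0.1885


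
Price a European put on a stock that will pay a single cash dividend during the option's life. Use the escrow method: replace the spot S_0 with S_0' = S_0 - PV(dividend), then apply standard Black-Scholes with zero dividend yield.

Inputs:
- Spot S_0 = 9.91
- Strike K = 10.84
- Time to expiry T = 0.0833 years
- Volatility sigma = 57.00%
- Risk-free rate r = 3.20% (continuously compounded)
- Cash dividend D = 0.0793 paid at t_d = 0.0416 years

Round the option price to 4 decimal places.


Answer: Price = 1.2763

Derivation:
PV(D) = D * exp(-r * t_d) = 0.0793 * 0.99866969 = 0.07919451
S_0' = S_0 - PV(D) = 9.9100 - 0.07919451 = 9.83080549
d1 = (ln(S_0'/K) + (r + sigma^2/2)*T) / (sigma*sqrt(T)) = -0.49555340
d2 = d1 - sigma*sqrt(T) = -0.66006531
exp(-rT) = 0.99733795
N(-d1) = 0.68989523; N(-d2) = 0.74539404
P = K * exp(-rT) * N(-d2) - S_0' * N(-d1) = 10.8400 * 0.99733795 * 0.74539404 - 9.83080549 * 0.68989523 = 1.2763


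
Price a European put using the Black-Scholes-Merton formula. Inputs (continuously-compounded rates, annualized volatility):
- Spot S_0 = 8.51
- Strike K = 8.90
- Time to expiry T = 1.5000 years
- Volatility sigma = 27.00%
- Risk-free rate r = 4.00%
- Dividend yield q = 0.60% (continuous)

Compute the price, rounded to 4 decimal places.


d1 = (ln(S/K) + (r - q + 0.5*sigma^2) * T) / (sigma * sqrt(T)) = 0.18406151
d2 = d1 - sigma * sqrt(T) = -0.14661960
exp(-rT) = 0.94176453; exp(-qT) = 0.99104038
P = K * exp(-rT) * N(-d2) - S_0 * exp(-qT) * N(-d1)
N(-d1) = 0.42698260; N(-d2) = 0.55828386
P = 8.9000 * 0.94176453 * 0.55828386 - 8.5100 * 0.99104038 * 0.42698260 = 1.0783

Answer: Price = 1.0783


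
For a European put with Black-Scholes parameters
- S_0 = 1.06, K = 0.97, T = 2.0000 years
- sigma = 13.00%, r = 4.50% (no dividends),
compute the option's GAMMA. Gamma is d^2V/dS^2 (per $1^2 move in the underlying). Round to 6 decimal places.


Answer: Gamma = 1.162195

Derivation:
d1 = 1.0640766703; d2 = 0.8802289072
phi(d1) = 0.2264869134; exp(-qT) = 1.0000000000; exp(-rT) = 0.9139311853
Gamma = exp(-qT) * phi(d1) / (S * sigma * sqrt(T)) = 1.0000000000 * 0.2264869134 / (1.0600 * 0.1300 * 1.4142135624) = 1.162195


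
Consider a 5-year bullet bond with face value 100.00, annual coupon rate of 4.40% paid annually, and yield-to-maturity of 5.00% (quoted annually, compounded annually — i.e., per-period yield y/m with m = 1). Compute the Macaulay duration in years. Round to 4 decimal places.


Answer: Macaulay duration = 4.5898 years

Derivation:
Coupon per period c = face * coupon_rate / m = 4.400000
Periods per year m = 1; per-period yield y/m = 0.050000
Number of cashflows N = 5
Cashflows (t years, CF_t, discount factor 1/(1+y/m)^(m*t), PV):
  t = 1.0000: CF_t = 4.400000, DF = 0.952381, PV = 4.190476
  t = 2.0000: CF_t = 4.400000, DF = 0.907029, PV = 3.990930
  t = 3.0000: CF_t = 4.400000, DF = 0.863838, PV = 3.800885
  t = 4.0000: CF_t = 4.400000, DF = 0.822702, PV = 3.619891
  t = 5.0000: CF_t = 104.400000, DF = 0.783526, PV = 81.800132
Price P = sum_t PV_t = 97.402314
Macaulay numerator sum_t t * PV_t:
  t * PV_t at t = 1.0000: 4.190476
  t * PV_t at t = 2.0000: 7.981859
  t * PV_t at t = 3.0000: 11.402656
  t * PV_t at t = 4.0000: 14.479564
  t * PV_t at t = 5.0000: 409.000659
Macaulay duration D = (sum_t t * PV_t) / P = 447.055214 / 97.402314 = 4.589780


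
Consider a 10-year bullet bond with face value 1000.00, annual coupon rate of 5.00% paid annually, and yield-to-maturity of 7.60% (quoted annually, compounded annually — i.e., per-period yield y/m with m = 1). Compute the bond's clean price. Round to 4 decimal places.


Coupon per period c = face * coupon_rate / m = 50.000000
Periods per year m = 1; per-period yield y/m = 0.076000
Number of cashflows N = 10
Cashflows (t years, CF_t, discount factor 1/(1+y/m)^(m*t), PV):
  t = 1.0000: CF_t = 50.000000, DF = 0.929368, PV = 46.468401
  t = 2.0000: CF_t = 50.000000, DF = 0.863725, PV = 43.186247
  t = 3.0000: CF_t = 50.000000, DF = 0.802718, PV = 40.135917
  t = 4.0000: CF_t = 50.000000, DF = 0.746021, PV = 37.301038
  t = 5.0000: CF_t = 50.000000, DF = 0.693328, PV = 34.666392
  t = 6.0000: CF_t = 50.000000, DF = 0.644357, PV = 32.217837
  t = 7.0000: CF_t = 50.000000, DF = 0.598845, PV = 29.942227
  t = 8.0000: CF_t = 50.000000, DF = 0.556547, PV = 27.827349
  t = 9.0000: CF_t = 50.000000, DF = 0.517237, PV = 25.861848
  t = 10.0000: CF_t = 1050.000000, DF = 0.480704, PV = 504.738678
Price P = sum_t PV_t = 822.345935

Answer: Price = 822.3459


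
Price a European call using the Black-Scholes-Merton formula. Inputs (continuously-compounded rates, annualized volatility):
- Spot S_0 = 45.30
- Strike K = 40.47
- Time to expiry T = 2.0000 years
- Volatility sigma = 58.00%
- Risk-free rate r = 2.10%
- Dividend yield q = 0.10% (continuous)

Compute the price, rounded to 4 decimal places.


d1 = (ln(S/K) + (r - q + 0.5*sigma^2) * T) / (sigma * sqrt(T)) = 0.59634225
d2 = d1 - sigma * sqrt(T) = -0.22390162
exp(-rT) = 0.95886978; exp(-qT) = 0.99800200
C = S_0 * exp(-qT) * N(d1) - K * exp(-rT) * N(d2)
N(d1) = 0.72452669; N(d2) = 0.41141693
C = 45.3000 * 0.99800200 * 0.72452669 - 40.4700 * 0.95886978 * 0.41141693 = 16.7903

Answer: Price = 16.7903


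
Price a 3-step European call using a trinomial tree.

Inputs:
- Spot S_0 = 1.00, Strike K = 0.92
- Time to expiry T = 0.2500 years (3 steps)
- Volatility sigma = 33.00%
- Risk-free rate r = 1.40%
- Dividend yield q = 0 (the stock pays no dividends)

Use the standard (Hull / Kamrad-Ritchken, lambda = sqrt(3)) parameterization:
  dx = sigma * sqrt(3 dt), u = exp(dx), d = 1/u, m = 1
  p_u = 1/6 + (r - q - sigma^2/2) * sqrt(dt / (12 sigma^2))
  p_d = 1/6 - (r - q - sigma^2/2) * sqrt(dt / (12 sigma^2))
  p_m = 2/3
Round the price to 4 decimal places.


dt = T/N = 0.083333; dx = sigma*sqrt(3*dt) = 0.165000
u = exp(dx) = 1.179393; d = 1/u = 0.847894
p_u = 0.156452, p_m = 0.666667, p_d = 0.176881
Discount per step: exp(-r*dt) = 0.998834
Stock lattice S(k, j) with j the centered position index:
  k=0: S(0,+0) = 1.0000
  k=1: S(1,-1) = 0.8479; S(1,+0) = 1.0000; S(1,+1) = 1.1794
  k=2: S(2,-2) = 0.7189; S(2,-1) = 0.8479; S(2,+0) = 1.0000; S(2,+1) = 1.1794; S(2,+2) = 1.3910
  k=3: S(3,-3) = 0.6096; S(3,-2) = 0.7189; S(3,-1) = 0.8479; S(3,+0) = 1.0000; S(3,+1) = 1.1794; S(3,+2) = 1.3910; S(3,+3) = 1.6405
Terminal payoffs V(N, j) = max(S_T - K, 0):
  V(3,-3) = 0.000000; V(3,-2) = 0.000000; V(3,-1) = 0.000000; V(3,+0) = 0.080000; V(3,+1) = 0.259393; V(3,+2) = 0.470968; V(3,+3) = 0.720498
Backward induction: V(k, j) = exp(-r*dt) * [p_u * V(k+1, j+1) + p_m * V(k+1, j) + p_d * V(k+1, j-1)]
  V(2,-2) = exp(-r*dt) * [p_u*0.000000 + p_m*0.000000 + p_d*0.000000] = 0.000000
  V(2,-1) = exp(-r*dt) * [p_u*0.080000 + p_m*0.000000 + p_d*0.000000] = 0.012502
  V(2,+0) = exp(-r*dt) * [p_u*0.259393 + p_m*0.080000 + p_d*0.000000] = 0.093806
  V(2,+1) = exp(-r*dt) * [p_u*0.470968 + p_m*0.259393 + p_d*0.080000] = 0.260459
  V(2,+2) = exp(-r*dt) * [p_u*0.720498 + p_m*0.470968 + p_d*0.259393] = 0.472033
  V(1,-1) = exp(-r*dt) * [p_u*0.093806 + p_m*0.012502 + p_d*0.000000] = 0.022984
  V(1,+0) = exp(-r*dt) * [p_u*0.260459 + p_m*0.093806 + p_d*0.012502] = 0.105375
  V(1,+1) = exp(-r*dt) * [p_u*0.472033 + p_m*0.260459 + p_d*0.093806] = 0.263775
  V(0,+0) = exp(-r*dt) * [p_u*0.263775 + p_m*0.105375 + p_d*0.022984] = 0.115449

Answer: Price = V(0,0) = 0.1154


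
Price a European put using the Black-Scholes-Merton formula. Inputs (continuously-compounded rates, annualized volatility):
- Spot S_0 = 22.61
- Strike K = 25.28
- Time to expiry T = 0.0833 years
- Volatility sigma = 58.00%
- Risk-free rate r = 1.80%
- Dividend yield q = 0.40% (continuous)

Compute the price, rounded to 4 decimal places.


Answer: Price = 3.2496

Derivation:
d1 = (ln(S/K) + (r - q + 0.5*sigma^2) * T) / (sigma * sqrt(T)) = -0.57613575
d2 = d1 - sigma * sqrt(T) = -0.74353384
exp(-rT) = 0.99850172; exp(-qT) = 0.99966686
P = K * exp(-rT) * N(-d2) - S_0 * exp(-qT) * N(-d1)
N(-d1) = 0.71773829; N(-d2) = 0.77142073
P = 25.2800 * 0.99850172 * 0.77142073 - 22.6100 * 0.99966686 * 0.71773829 = 3.2496


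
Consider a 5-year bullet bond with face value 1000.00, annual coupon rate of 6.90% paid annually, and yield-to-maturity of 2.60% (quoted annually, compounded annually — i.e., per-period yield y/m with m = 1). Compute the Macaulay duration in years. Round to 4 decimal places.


Answer: Macaulay duration = 4.4532 years

Derivation:
Coupon per period c = face * coupon_rate / m = 69.000000
Periods per year m = 1; per-period yield y/m = 0.026000
Number of cashflows N = 5
Cashflows (t years, CF_t, discount factor 1/(1+y/m)^(m*t), PV):
  t = 1.0000: CF_t = 69.000000, DF = 0.974659, PV = 67.251462
  t = 2.0000: CF_t = 69.000000, DF = 0.949960, PV = 65.547234
  t = 3.0000: CF_t = 69.000000, DF = 0.925887, PV = 63.886193
  t = 4.0000: CF_t = 69.000000, DF = 0.902424, PV = 62.267245
  t = 5.0000: CF_t = 1069.000000, DF = 0.879555, PV = 940.244716
Price P = sum_t PV_t = 1199.196849
Macaulay numerator sum_t t * PV_t:
  t * PV_t at t = 1.0000: 67.251462
  t * PV_t at t = 2.0000: 131.094468
  t * PV_t at t = 3.0000: 191.658579
  t * PV_t at t = 4.0000: 249.068978
  t * PV_t at t = 5.0000: 4701.223579
Macaulay duration D = (sum_t t * PV_t) / P = 5340.297065 / 1199.196849 = 4.453228


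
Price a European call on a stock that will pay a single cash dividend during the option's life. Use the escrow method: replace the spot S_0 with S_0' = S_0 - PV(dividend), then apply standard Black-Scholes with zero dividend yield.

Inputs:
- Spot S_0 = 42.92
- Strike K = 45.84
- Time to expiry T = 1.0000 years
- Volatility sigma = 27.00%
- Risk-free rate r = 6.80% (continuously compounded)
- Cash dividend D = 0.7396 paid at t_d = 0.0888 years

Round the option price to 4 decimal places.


PV(D) = D * exp(-r * t_d) = 0.7396 * 0.99397979 = 0.73514746
S_0' = S_0 - PV(D) = 42.9200 - 0.73514746 = 42.18485254
d1 = (ln(S_0'/K) + (r + sigma^2/2)*T) / (sigma*sqrt(T)) = 0.07908941
d2 = d1 - sigma*sqrt(T) = -0.19091059
exp(-rT) = 0.93426047
N(d1) = 0.53151925; N(d2) = 0.42429782
C = S_0' * N(d1) - K * exp(-rT) * N(d2) = 42.18485254 * 0.53151925 - 45.8400 * 0.93426047 * 0.42429782 = 4.2509

Answer: Price = 4.2509


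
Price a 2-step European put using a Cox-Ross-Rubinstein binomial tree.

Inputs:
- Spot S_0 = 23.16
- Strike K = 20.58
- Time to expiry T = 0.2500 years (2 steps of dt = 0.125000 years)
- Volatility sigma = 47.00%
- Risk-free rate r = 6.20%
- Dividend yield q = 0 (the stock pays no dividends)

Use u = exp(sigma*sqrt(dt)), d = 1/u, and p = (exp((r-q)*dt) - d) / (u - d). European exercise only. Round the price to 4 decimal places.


Answer: Price = V(0,0) = 1.0491

Derivation:
dt = T/N = 0.125000
u = exp(sigma*sqrt(dt)) = 1.180774; d = 1/u = 0.846902
p = (exp((r-q)*dt) - d) / (u - d) = 0.481855
Discount per step: exp(-r*dt) = 0.992280
Stock lattice S(k, i) with i counting down-moves:
  k=0: S(0,0) = 23.1600
  k=1: S(1,0) = 27.3467; S(1,1) = 19.6143
  k=2: S(2,0) = 32.2903; S(2,1) = 23.1600; S(2,2) = 16.6114
Terminal payoffs V(N, i) = max(K - S_T, 0):
  V(2,0) = 0.000000; V(2,1) = 0.000000; V(2,2) = 3.968646
Backward induction: V(k, i) = exp(-r*dt) * [p * V(k+1, i) + (1-p) * V(k+1, i+1)].
  V(1,0) = exp(-r*dt) * [p*0.000000 + (1-p)*0.000000] = 0.000000
  V(1,1) = exp(-r*dt) * [p*0.000000 + (1-p)*3.968646] = 2.040457
  V(0,0) = exp(-r*dt) * [p*0.000000 + (1-p)*2.040457] = 1.049090


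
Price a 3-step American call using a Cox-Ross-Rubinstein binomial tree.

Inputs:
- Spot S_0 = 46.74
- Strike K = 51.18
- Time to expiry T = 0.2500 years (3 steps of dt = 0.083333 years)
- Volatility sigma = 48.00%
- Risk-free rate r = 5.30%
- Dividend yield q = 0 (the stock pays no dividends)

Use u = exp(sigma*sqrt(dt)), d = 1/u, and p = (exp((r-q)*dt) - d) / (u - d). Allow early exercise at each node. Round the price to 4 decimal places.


dt = T/N = 0.083333
u = exp(sigma*sqrt(dt)) = 1.148623; d = 1/u = 0.870607
p = (exp((r-q)*dt) - d) / (u - d) = 0.481336
Discount per step: exp(-r*dt) = 0.995593
Stock lattice S(k, i) with i counting down-moves:
  k=0: S(0,0) = 46.7400
  k=1: S(1,0) = 53.6867; S(1,1) = 40.6922
  k=2: S(2,0) = 61.6657; S(2,1) = 46.7400; S(2,2) = 35.4269
  k=3: S(3,0) = 70.8307; S(3,1) = 53.6867; S(3,2) = 40.6922; S(3,3) = 30.8429
Terminal payoffs V(N, i) = max(S_T - K, 0):
  V(3,0) = 19.650700; V(3,1) = 2.506651; V(3,2) = 0.000000; V(3,3) = 0.000000
Backward induction: V(k, i) = exp(-r*dt) * [p * V(k+1, i) + (1-p) * V(k+1, i+1)]; then take max(V_cont, immediate exercise) for American.
  V(2,0) = exp(-r*dt) * [p*19.650700 + (1-p)*2.506651] = 10.711283; exercise = 10.485737; V(2,0) = max -> 10.711283
  V(2,1) = exp(-r*dt) * [p*2.506651 + (1-p)*0.000000] = 1.201224; exercise = 0.000000; V(2,1) = max -> 1.201224
  V(2,2) = exp(-r*dt) * [p*0.000000 + (1-p)*0.000000] = 0.000000; exercise = 0.000000; V(2,2) = max -> 0.000000
  V(1,0) = exp(-r*dt) * [p*10.711283 + (1-p)*1.201224] = 5.753290; exercise = 2.506651; V(1,0) = max -> 5.753290
  V(1,1) = exp(-r*dt) * [p*1.201224 + (1-p)*0.000000] = 0.575644; exercise = 0.000000; V(1,1) = max -> 0.575644
  V(0,0) = exp(-r*dt) * [p*5.753290 + (1-p)*0.575644] = 3.054311; exercise = 0.000000; V(0,0) = max -> 3.054311

Answer: Price = V(0,0) = 3.0543


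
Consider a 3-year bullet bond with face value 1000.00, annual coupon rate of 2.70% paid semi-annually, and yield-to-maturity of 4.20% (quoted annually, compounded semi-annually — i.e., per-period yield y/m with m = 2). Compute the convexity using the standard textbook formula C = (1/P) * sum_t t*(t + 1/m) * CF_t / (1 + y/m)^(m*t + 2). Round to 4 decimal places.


Answer: Convexity = 9.6232

Derivation:
Coupon per period c = face * coupon_rate / m = 13.500000
Periods per year m = 2; per-period yield y/m = 0.021000
Number of cashflows N = 6
Cashflows (t years, CF_t, discount factor 1/(1+y/m)^(m*t), PV):
  t = 0.5000: CF_t = 13.500000, DF = 0.979432, PV = 13.222331
  t = 1.0000: CF_t = 13.500000, DF = 0.959287, PV = 12.950373
  t = 1.5000: CF_t = 13.500000, DF = 0.939556, PV = 12.684009
  t = 2.0000: CF_t = 13.500000, DF = 0.920231, PV = 12.423123
  t = 2.5000: CF_t = 13.500000, DF = 0.901304, PV = 12.167604
  t = 3.0000: CF_t = 1013.500000, DF = 0.882766, PV = 894.683237
Price P = sum_t PV_t = 958.130678
Convexity numerator sum_t t*(t + 1/m) * CF_t / (1+y/m)^(m*t + 2):
  t = 0.5000: term = 6.342005
  t = 1.0000: term = 18.634685
  t = 1.5000: term = 36.502811
  t = 2.0000: term = 59.586698
  t = 2.5000: term = 87.541672
  t = 3.0000: term = 9011.708088
Convexity = (1/P) * sum = 9220.315959 / 958.130678 = 9.623234


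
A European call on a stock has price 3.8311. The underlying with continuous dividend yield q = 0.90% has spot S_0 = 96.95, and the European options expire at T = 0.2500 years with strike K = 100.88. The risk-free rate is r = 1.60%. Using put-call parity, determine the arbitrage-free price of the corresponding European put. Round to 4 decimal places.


Put-call parity: C - P = S_0 * exp(-qT) - K * exp(-rT).
S_0 * exp(-qT) = 96.9500 * 0.99775253 = 96.73210772
K * exp(-rT) = 100.8800 * 0.99600799 = 100.47728597
P = C - S*exp(-qT) + K*exp(-rT)
P = 3.8311 - 96.73210772 + 100.47728597 = 7.5763

Answer: Put price = 7.5763


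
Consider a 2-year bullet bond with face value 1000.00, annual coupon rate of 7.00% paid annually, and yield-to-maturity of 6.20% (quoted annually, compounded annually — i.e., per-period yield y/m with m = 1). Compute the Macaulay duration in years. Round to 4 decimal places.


Answer: Macaulay duration = 1.9350 years

Derivation:
Coupon per period c = face * coupon_rate / m = 70.000000
Periods per year m = 1; per-period yield y/m = 0.062000
Number of cashflows N = 2
Cashflows (t years, CF_t, discount factor 1/(1+y/m)^(m*t), PV):
  t = 1.0000: CF_t = 70.000000, DF = 0.941620, PV = 65.913371
  t = 2.0000: CF_t = 1070.000000, DF = 0.886647, PV = 948.712765
Price P = sum_t PV_t = 1014.626136
Macaulay numerator sum_t t * PV_t:
  t * PV_t at t = 1.0000: 65.913371
  t * PV_t at t = 2.0000: 1897.425530
Macaulay duration D = (sum_t t * PV_t) / P = 1963.338901 / 1014.626136 = 1.935037


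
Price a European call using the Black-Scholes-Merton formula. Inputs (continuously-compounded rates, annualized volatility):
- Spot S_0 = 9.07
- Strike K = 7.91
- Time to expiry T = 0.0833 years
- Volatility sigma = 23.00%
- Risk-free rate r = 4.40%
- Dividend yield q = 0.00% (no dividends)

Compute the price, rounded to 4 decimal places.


d1 = (ln(S/K) + (r - q + 0.5*sigma^2) * T) / (sigma * sqrt(T)) = 2.14987446
d2 = d1 - sigma * sqrt(T) = 2.08349246
exp(-rT) = 0.99634151; exp(-qT) = 1.00000000
C = S_0 * exp(-qT) * N(d1) - K * exp(-rT) * N(d2)
N(d1) = 0.98421743; N(d2) = 0.98139682
C = 9.0700 * 1.00000000 * 0.98421743 - 7.9100 * 0.99634151 * 0.98139682 = 1.1924

Answer: Price = 1.1924


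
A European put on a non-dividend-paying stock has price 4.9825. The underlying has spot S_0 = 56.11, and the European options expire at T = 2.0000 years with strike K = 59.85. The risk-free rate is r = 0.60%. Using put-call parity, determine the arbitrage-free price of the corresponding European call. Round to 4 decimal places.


Answer: Call price = 1.9564

Derivation:
Put-call parity: C - P = S_0 * exp(-qT) - K * exp(-rT).
S_0 * exp(-qT) = 56.1100 * 1.00000000 = 56.11000000
K * exp(-rT) = 59.8500 * 0.98807171 = 59.13609201
C = P + S*exp(-qT) - K*exp(-rT)
C = 4.9825 + 56.11000000 - 59.13609201 = 1.9564


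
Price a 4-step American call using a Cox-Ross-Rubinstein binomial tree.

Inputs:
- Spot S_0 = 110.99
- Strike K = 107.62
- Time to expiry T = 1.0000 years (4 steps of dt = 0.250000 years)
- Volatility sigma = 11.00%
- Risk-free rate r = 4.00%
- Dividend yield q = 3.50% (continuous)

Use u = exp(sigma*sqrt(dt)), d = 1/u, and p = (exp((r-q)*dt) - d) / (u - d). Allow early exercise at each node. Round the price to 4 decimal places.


Answer: Price = V(0,0) = 6.9022

Derivation:
dt = T/N = 0.250000
u = exp(sigma*sqrt(dt)) = 1.056541; d = 1/u = 0.946485
p = (exp((r-q)*dt) - d) / (u - d) = 0.497618
Discount per step: exp(-r*dt) = 0.990050
Stock lattice S(k, i) with i counting down-moves:
  k=0: S(0,0) = 110.9900
  k=1: S(1,0) = 117.2654; S(1,1) = 105.0504
  k=2: S(2,0) = 123.8957; S(2,1) = 110.9900; S(2,2) = 99.4286
  k=3: S(3,0) = 130.9008; S(3,1) = 117.2654; S(3,2) = 105.0504; S(3,3) = 94.1077
  k=4: S(4,0) = 138.3021; S(4,1) = 123.8957; S(4,2) = 110.9900; S(4,3) = 99.4286; S(4,4) = 89.0716
Terminal payoffs V(N, i) = max(S_T - K, 0):
  V(4,0) = 30.682056; V(4,1) = 16.275703; V(4,2) = 3.370000; V(4,3) = 0.000000; V(4,4) = 0.000000
Backward induction: V(k, i) = exp(-r*dt) * [p * V(k+1, i) + (1-p) * V(k+1, i+1)]; then take max(V_cont, immediate exercise) for American.
  V(3,0) = exp(-r*dt) * [p*30.682056 + (1-p)*16.275703] = 23.211293; exercise = 23.280842; V(3,0) = max -> 23.280842
  V(3,1) = exp(-r*dt) * [p*16.275703 + (1-p)*3.370000] = 9.694683; exercise = 9.645443; V(3,1) = max -> 9.694683
  V(3,2) = exp(-r*dt) * [p*3.370000 + (1-p)*0.000000] = 1.660288; exercise = 0.000000; V(3,2) = max -> 1.660288
  V(3,3) = exp(-r*dt) * [p*0.000000 + (1-p)*0.000000] = 0.000000; exercise = 0.000000; V(3,3) = max -> 0.000000
  V(2,0) = exp(-r*dt) * [p*23.280842 + (1-p)*9.694683] = 16.291673; exercise = 16.275703; V(2,0) = max -> 16.291673
  V(2,1) = exp(-r*dt) * [p*9.694683 + (1-p)*1.660288] = 5.602050; exercise = 3.370000; V(2,1) = max -> 5.602050
  V(2,2) = exp(-r*dt) * [p*1.660288 + (1-p)*0.000000] = 0.817969; exercise = 0.000000; V(2,2) = max -> 0.817969
  V(1,0) = exp(-r*dt) * [p*16.291673 + (1-p)*5.602050] = 10.812734; exercise = 9.645443; V(1,0) = max -> 10.812734
  V(1,1) = exp(-r*dt) * [p*5.602050 + (1-p)*0.817969] = 3.166789; exercise = 0.000000; V(1,1) = max -> 3.166789
  V(0,0) = exp(-r*dt) * [p*10.812734 + (1-p)*3.166789] = 6.902185; exercise = 3.370000; V(0,0) = max -> 6.902185
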